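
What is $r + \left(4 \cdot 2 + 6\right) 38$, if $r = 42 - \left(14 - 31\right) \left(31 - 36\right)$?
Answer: $489$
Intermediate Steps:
$r = -43$ ($r = 42 - \left(-17\right) \left(-5\right) = 42 - 85 = -43$)
$r + \left(4 \cdot 2 + 6\right) 38 = -43 + \left(4 \cdot 2 + 6\right) 38 = -43 + \left(8 + 6\right) 38 = -43 + 14 \cdot 38 = -43 + 532 = 489$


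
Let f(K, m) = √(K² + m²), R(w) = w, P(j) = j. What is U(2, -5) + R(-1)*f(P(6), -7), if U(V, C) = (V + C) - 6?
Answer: -9 - √85 ≈ -18.220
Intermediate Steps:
U(V, C) = -6 + C + V (U(V, C) = (C + V) - 6 = -6 + C + V)
U(2, -5) + R(-1)*f(P(6), -7) = (-6 - 5 + 2) - √(6² + (-7)²) = -9 - √(36 + 49) = -9 - √85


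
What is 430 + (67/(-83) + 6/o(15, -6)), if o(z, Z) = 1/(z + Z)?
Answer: 40105/83 ≈ 483.19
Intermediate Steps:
o(z, Z) = 1/(Z + z)
430 + (67/(-83) + 6/o(15, -6)) = 430 + (67/(-83) + 6/(1/(-6 + 15))) = 430 + (67*(-1/83) + 6/(1/9)) = 430 + (-67/83 + 6/(⅑)) = 430 + (-67/83 + 6*9) = 430 + (-67/83 + 54) = 430 + 4415/83 = 40105/83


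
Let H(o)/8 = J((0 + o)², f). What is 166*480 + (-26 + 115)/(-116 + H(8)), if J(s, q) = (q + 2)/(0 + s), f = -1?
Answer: 73862648/927 ≈ 79679.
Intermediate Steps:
J(s, q) = (2 + q)/s
H(o) = 8/o² (H(o) = 8*((2 - 1)/((0 + o)²)) = 8*(1/o²) = 8/o²)
166*480 + (-26 + 115)/(-116 + H(8)) = 166*480 + (-26 + 115)/(-116 + 8/8²) = 79680 + 89/(-116 + 8*(1/64)) = 79680 + 89/(-116 + ⅛) = 79680 + 89/(-927/8) = 79680 + 89*(-8/927) = 79680 - 712/927 = 73862648/927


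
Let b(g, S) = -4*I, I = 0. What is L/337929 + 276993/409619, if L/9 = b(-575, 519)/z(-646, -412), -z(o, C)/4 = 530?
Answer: 276993/409619 ≈ 0.67622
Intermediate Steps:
z(o, C) = -2120 (z(o, C) = -4*530 = -2120)
b(g, S) = 0 (b(g, S) = -4*0 = 0)
L = 0 (L = 9*(0/(-2120)) = 9*(0*(-1/2120)) = 9*0 = 0)
L/337929 + 276993/409619 = 0/337929 + 276993/409619 = 0*(1/337929) + 276993*(1/409619) = 0 + 276993/409619 = 276993/409619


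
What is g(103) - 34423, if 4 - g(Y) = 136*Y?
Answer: -48427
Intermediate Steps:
g(Y) = 4 - 136*Y
g(103) - 34423 = (4 - 136*103) - 34423 = (4 - 14008) - 34423 = -14004 - 34423 = -48427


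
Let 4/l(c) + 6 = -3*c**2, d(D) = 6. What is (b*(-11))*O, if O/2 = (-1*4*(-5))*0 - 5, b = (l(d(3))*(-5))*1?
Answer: 1100/57 ≈ 19.298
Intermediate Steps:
l(c) = 4/(-6 - 3*c**2)
b = 10/57 (b = (-4/(6 + 3*6**2)*(-5))*1 = (-4/(6 + 3*36)*(-5))*1 = (-4/(6 + 108)*(-5))*1 = (-4/114*(-5))*1 = (-4*1/114*(-5))*1 = -2/57*(-5)*1 = (10/57)*1 = 10/57 ≈ 0.17544)
O = -10 (O = 2*((-1*4*(-5))*0 - 5) = 2*(-4*(-5)*0 - 5) = 2*(20*0 - 5) = 2*(0 - 5) = 2*(-5) = -10)
(b*(-11))*O = ((10/57)*(-11))*(-10) = -110/57*(-10) = 1100/57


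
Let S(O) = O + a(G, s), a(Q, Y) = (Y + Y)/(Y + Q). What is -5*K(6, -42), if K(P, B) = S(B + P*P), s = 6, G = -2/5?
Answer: 135/7 ≈ 19.286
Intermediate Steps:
G = -⅖ (G = -2*⅕ = -⅖ ≈ -0.40000)
a(Q, Y) = 2*Y/(Q + Y) (a(Q, Y) = (2*Y)/(Q + Y) = 2*Y/(Q + Y))
S(O) = 15/7 + O (S(O) = O + 2*6/(-⅖ + 6) = O + 2*6/(28/5) = O + 2*6*(5/28) = O + 15/7 = 15/7 + O)
K(P, B) = 15/7 + B + P² (K(P, B) = 15/7 + (B + P*P) = 15/7 + (B + P²) = 15/7 + B + P²)
-5*K(6, -42) = -5*(15/7 - 42 + 6²) = -5*(15/7 - 42 + 36) = -5*(-27/7) = 135/7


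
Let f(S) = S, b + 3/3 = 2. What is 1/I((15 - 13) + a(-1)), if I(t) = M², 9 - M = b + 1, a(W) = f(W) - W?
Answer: 1/49 ≈ 0.020408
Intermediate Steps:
b = 1 (b = -1 + 2 = 1)
a(W) = 0 (a(W) = W - W = 0)
M = 7 (M = 9 - (1 + 1) = 9 - 1*2 = 9 - 2 = 7)
I(t) = 49 (I(t) = 7² = 49)
1/I((15 - 13) + a(-1)) = 1/49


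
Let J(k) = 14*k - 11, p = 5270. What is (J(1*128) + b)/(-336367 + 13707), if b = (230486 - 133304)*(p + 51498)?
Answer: -5516829557/322660 ≈ -17098.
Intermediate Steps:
J(k) = -11 + 14*k
b = 5516827776 (b = (230486 - 133304)*(5270 + 51498) = 97182*56768 = 5516827776)
(J(1*128) + b)/(-336367 + 13707) = ((-11 + 14*(1*128)) + 5516827776)/(-336367 + 13707) = ((-11 + 14*128) + 5516827776)/(-322660) = ((-11 + 1792) + 5516827776)*(-1/322660) = (1781 + 5516827776)*(-1/322660) = 5516829557*(-1/322660) = -5516829557/322660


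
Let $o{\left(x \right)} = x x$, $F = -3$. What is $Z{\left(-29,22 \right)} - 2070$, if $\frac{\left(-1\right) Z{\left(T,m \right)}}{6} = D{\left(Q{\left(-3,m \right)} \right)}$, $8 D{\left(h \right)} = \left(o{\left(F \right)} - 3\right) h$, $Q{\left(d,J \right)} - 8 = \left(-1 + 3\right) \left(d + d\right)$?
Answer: $-2052$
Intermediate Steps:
$o{\left(x \right)} = x^{2}$
$Q{\left(d,J \right)} = 8 + 4 d$ ($Q{\left(d,J \right)} = 8 + \left(-1 + 3\right) \left(d + d\right) = 8 + 2 \cdot 2 d = 8 + 4 d$)
$D{\left(h \right)} = \frac{3 h}{4}$ ($D{\left(h \right)} = \frac{\left(\left(-3\right)^{2} - 3\right) h}{8} = \frac{\left(9 - 3\right) h}{8} = \frac{6 h}{8} = \frac{3 h}{4}$)
$Z{\left(T,m \right)} = 18$ ($Z{\left(T,m \right)} = - 6 \frac{3 \left(8 + 4 \left(-3\right)\right)}{4} = - 6 \frac{3 \left(8 - 12\right)}{4} = - 6 \cdot \frac{3}{4} \left(-4\right) = \left(-6\right) \left(-3\right) = 18$)
$Z{\left(-29,22 \right)} - 2070 = 18 - 2070 = -2052$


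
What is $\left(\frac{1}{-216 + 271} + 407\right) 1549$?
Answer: $\frac{34675914}{55} \approx 6.3047 \cdot 10^{5}$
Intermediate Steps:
$\left(\frac{1}{-216 + 271} + 407\right) 1549 = \left(\frac{1}{55} + 407\right) 1549 = \frac{22386}{55} \cdot 1549 = \frac{34675914}{55}$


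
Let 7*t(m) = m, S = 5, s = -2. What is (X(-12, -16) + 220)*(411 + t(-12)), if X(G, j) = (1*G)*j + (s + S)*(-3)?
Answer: 1154595/7 ≈ 1.6494e+5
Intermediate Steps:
t(m) = m/7
X(G, j) = -9 + G*j (X(G, j) = (1*G)*j + (-2 + 5)*(-3) = G*j + 3*(-3) = G*j - 9 = -9 + G*j)
(X(-12, -16) + 220)*(411 + t(-12)) = ((-9 - 12*(-16)) + 220)*(411 + (⅐)*(-12)) = ((-9 + 192) + 220)*(411 - 12/7) = (183 + 220)*(2865/7) = 403*(2865/7) = 1154595/7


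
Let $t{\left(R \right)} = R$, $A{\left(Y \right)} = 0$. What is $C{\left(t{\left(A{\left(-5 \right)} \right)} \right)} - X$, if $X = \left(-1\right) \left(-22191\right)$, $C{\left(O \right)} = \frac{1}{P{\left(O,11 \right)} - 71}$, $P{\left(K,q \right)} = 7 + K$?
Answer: $- \frac{1420225}{64} \approx -22191.0$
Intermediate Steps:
$C{\left(O \right)} = \frac{1}{-64 + O}$ ($C{\left(O \right)} = \frac{1}{\left(7 + O\right) - 71} = \frac{1}{-64 + O}$)
$X = 22191$
$C{\left(t{\left(A{\left(-5 \right)} \right)} \right)} - X = \frac{1}{-64 + 0} - 22191 = \frac{1}{-64} - 22191 = - \frac{1}{64} - 22191 = - \frac{1420225}{64}$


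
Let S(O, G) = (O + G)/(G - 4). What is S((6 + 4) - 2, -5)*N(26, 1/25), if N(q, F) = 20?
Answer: -20/3 ≈ -6.6667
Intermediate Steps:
S(O, G) = (G + O)/(-4 + G)
S((6 + 4) - 2, -5)*N(26, 1/25) = ((-5 + ((6 + 4) - 2))/(-4 - 5))*20 = ((-5 + (10 - 2))/(-9))*20 = -(-5 + 8)/9*20 = -1/9*3*20 = -1/3*20 = -20/3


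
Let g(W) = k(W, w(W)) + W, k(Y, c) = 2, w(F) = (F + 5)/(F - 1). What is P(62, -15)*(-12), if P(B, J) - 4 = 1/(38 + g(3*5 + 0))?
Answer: -2652/55 ≈ -48.218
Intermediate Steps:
w(F) = (5 + F)/(-1 + F)
g(W) = 2 + W
P(B, J) = 221/55 (P(B, J) = 4 + 1/(38 + (2 + (3*5 + 0))) = 4 + 1/(38 + (2 + (15 + 0))) = 4 + 1/(38 + (2 + 15)) = 4 + 1/(38 + 17) = 4 + 1/55 = 221/55)
P(62, -15)*(-12) = (221/55)*(-12) = -2652/55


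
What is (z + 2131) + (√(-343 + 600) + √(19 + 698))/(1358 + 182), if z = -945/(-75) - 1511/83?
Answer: 882039/415 + √257/1540 + √717/1540 ≈ 2125.4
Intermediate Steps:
z = -2326/415 (z = -945*(-1/75) - 1511*1/83 = 63/5 - 1511/83 = -2326/415 ≈ -5.6048)
(z + 2131) + (√(-343 + 600) + √(19 + 698))/(1358 + 182) = (-2326/415 + 2131) + (√(-343 + 600) + √(19 + 698))/(1358 + 182) = 882039/415 + (√257 + √717)/1540 = 882039/415 + (√257 + √717)*(1/1540) = 882039/415 + (√257/1540 + √717/1540) = 882039/415 + √257/1540 + √717/1540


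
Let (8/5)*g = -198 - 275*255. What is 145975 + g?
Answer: 816185/8 ≈ 1.0202e+5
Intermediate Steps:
g = -351615/8 (g = 5*(-198 - 275*255)/8 = 5*(-198 - 70125)/8 = (5/8)*(-70323) = -351615/8 ≈ -43952.)
145975 + g = 145975 - 351615/8 = 816185/8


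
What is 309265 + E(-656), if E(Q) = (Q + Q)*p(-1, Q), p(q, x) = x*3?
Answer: 2891281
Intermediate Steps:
p(q, x) = 3*x
E(Q) = 6*Q**2 (E(Q) = (Q + Q)*(3*Q) = (2*Q)*(3*Q) = 6*Q**2)
309265 + E(-656) = 309265 + 6*(-656)**2 = 309265 + 6*430336 = 309265 + 2582016 = 2891281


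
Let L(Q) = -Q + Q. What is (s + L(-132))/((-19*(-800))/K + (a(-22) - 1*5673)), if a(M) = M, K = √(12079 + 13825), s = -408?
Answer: 752368728/10498925495 + 62016*√1619/2099785099 ≈ 0.072850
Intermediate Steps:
L(Q) = 0
K = 4*√1619 (K = √25904 = 4*√1619 ≈ 160.95)
(s + L(-132))/((-19*(-800))/K + (a(-22) - 1*5673)) = (-408 + 0)/((-19*(-800))/((4*√1619)) + (-22 - 1*5673)) = -408/(15200*(√1619/6476) + (-22 - 5673)) = -408/(3800*√1619/1619 - 5695) = -408/(-5695 + 3800*√1619/1619)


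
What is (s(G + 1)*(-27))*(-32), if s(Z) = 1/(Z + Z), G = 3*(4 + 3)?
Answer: 216/11 ≈ 19.636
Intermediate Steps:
G = 21 (G = 3*7 = 21)
s(Z) = 1/(2*Z)
(s(G + 1)*(-27))*(-32) = ((1/(2*(21 + 1)))*(-27))*(-32) = (((½)/22)*(-27))*(-32) = (((½)*(1/22))*(-27))*(-32) = ((1/44)*(-27))*(-32) = -27/44*(-32) = 216/11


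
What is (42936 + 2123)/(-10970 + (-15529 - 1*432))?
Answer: -45059/26931 ≈ -1.6731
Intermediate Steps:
(42936 + 2123)/(-10970 + (-15529 - 1*432)) = 45059/(-10970 + (-15529 - 432)) = 45059/(-10970 - 15961) = 45059/(-26931) = 45059*(-1/26931) = -45059/26931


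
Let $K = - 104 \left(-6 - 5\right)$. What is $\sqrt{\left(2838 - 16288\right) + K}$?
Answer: $i \sqrt{12306} \approx 110.93 i$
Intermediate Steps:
$K = 1144$ ($K = \left(-104\right) \left(-11\right) = 1144$)
$\sqrt{\left(2838 - 16288\right) + K} = \sqrt{\left(2838 - 16288\right) + 1144} = \sqrt{-13450 + 1144} = \sqrt{-12306} = i \sqrt{12306}$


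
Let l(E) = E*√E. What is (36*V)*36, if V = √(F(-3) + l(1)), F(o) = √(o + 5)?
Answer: 1296*√(1 + √2) ≈ 2013.7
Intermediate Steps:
F(o) = √(5 + o)
l(E) = E^(3/2)
V = √(1 + √2) (V = √(√(5 - 3) + 1^(3/2)) = √(√2 + 1) = √(1 + √2) ≈ 1.5538)
(36*V)*36 = (36*√(1 + √2))*36 = 1296*√(1 + √2)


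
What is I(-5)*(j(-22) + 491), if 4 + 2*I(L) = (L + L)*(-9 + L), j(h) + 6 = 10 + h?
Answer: 32164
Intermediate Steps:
j(h) = 4 + h (j(h) = -6 + (10 + h) = 4 + h)
I(L) = -2 + L*(-9 + L) (I(L) = -2 + ((L + L)*(-9 + L))/2 = -2 + ((2*L)*(-9 + L))/2 = -2 + (2*L*(-9 + L))/2 = -2 + L*(-9 + L))
I(-5)*(j(-22) + 491) = (-2 + (-5)² - 9*(-5))*((4 - 22) + 491) = (-2 + 25 + 45)*(-18 + 491) = 68*473 = 32164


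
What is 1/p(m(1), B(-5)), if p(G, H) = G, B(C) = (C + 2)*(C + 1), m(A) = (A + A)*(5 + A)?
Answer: 1/12 ≈ 0.083333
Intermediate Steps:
m(A) = 2*A*(5 + A) (m(A) = (2*A)*(5 + A) = 2*A*(5 + A))
B(C) = (1 + C)*(2 + C) (B(C) = (2 + C)*(1 + C) = (1 + C)*(2 + C))
1/p(m(1), B(-5)) = 1/(2*1*(5 + 1)) = 1/(2*1*6) = 1/12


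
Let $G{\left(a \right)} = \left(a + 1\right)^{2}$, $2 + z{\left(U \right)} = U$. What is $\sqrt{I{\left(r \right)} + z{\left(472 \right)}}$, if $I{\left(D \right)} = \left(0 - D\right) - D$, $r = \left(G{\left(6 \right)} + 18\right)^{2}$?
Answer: $2 i \sqrt{2127} \approx 92.239 i$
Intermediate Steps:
$z{\left(U \right)} = -2 + U$
$G{\left(a \right)} = \left(1 + a\right)^{2}$
$r = 4489$ ($r = \left(\left(1 + 6\right)^{2} + 18\right)^{2} = \left(7^{2} + 18\right)^{2} = \left(49 + 18\right)^{2} = 67^{2} = 4489$)
$I{\left(D \right)} = - 2 D$ ($I{\left(D \right)} = - D - D = - 2 D$)
$\sqrt{I{\left(r \right)} + z{\left(472 \right)}} = \sqrt{\left(-2\right) 4489 + \left(-2 + 472\right)} = \sqrt{-8978 + 470} = \sqrt{-8508} = 2 i \sqrt{2127}$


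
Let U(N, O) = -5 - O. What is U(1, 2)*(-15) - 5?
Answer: 100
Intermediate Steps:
U(1, 2)*(-15) - 5 = (-5 - 1*2)*(-15) - 5 = (-5 - 2)*(-15) - 5 = -7*(-15) - 5 = 105 - 5 = 100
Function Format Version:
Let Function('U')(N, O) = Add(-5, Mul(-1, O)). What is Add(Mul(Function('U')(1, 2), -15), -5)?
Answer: 100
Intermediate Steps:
Add(Mul(Function('U')(1, 2), -15), -5) = Add(Mul(Add(-5, Mul(-1, 2)), -15), -5) = Add(Mul(Add(-5, -2), -15), -5) = Add(Mul(-7, -15), -5) = Add(105, -5) = 100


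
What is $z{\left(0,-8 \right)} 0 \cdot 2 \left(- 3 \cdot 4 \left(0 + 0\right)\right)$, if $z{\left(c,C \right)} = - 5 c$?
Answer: $0$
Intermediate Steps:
$z{\left(0,-8 \right)} 0 \cdot 2 \left(- 3 \cdot 4 \left(0 + 0\right)\right) = \left(-5\right) 0 \cdot 0 \cdot 2 \left(- 3 \cdot 4 \left(0 + 0\right)\right) = 0 \cdot 0 \left(- 3 \cdot 4 \cdot 0\right) = 0 \cdot 0 \left(\left(-3\right) 0\right) = 0 \cdot 0 \cdot 0 = 0 \cdot 0 = 0$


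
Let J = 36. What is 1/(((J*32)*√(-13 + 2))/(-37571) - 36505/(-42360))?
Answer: 87311973489776952/76291489497469537 + 3106541271932928*I*√11/76291489497469537 ≈ 1.1445 + 0.13505*I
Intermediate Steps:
1/(((J*32)*√(-13 + 2))/(-37571) - 36505/(-42360)) = 1/(((36*32)*√(-13 + 2))/(-37571) - 36505/(-42360)) = 1/((1152*√(-11))*(-1/37571) - 36505*(-1/42360)) = 1/((1152*(I*√11))*(-1/37571) + 7301/8472) = 1/((1152*I*√11)*(-1/37571) + 7301/8472) = 1/(-1152*I*√11/37571 + 7301/8472) = 1/(7301/8472 - 1152*I*√11/37571)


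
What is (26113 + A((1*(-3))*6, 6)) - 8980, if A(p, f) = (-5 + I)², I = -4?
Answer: 17214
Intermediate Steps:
A(p, f) = 81 (A(p, f) = (-5 - 4)² = (-9)² = 81)
(26113 + A((1*(-3))*6, 6)) - 8980 = (26113 + 81) - 8980 = 26194 - 8980 = 17214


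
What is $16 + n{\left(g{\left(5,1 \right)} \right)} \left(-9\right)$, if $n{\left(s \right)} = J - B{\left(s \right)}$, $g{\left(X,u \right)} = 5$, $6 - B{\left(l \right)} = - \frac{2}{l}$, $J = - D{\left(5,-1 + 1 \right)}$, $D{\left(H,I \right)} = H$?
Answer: $\frac{593}{5} \approx 118.6$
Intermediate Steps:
$J = -5$ ($J = \left(-1\right) 5 = -5$)
$B{\left(l \right)} = 6 + \frac{2}{l}$ ($B{\left(l \right)} = 6 - - \frac{2}{l} = 6 + \frac{2}{l}$)
$n{\left(s \right)} = -11 - \frac{2}{s}$ ($n{\left(s \right)} = -5 - \left(6 + \frac{2}{s}\right) = -11 - \frac{2}{s}$)
$16 + n{\left(g{\left(5,1 \right)} \right)} \left(-9\right) = 16 + \left(-11 - \frac{2}{5}\right) \left(-9\right) = 16 - - \frac{513}{5} = 16 + \frac{513}{5} = \frac{593}{5}$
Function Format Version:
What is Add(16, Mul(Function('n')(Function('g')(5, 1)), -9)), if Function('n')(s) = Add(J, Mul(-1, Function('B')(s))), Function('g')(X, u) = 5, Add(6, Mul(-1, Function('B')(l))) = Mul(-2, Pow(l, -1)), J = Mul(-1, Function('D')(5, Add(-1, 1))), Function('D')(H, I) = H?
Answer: Rational(593, 5) ≈ 118.60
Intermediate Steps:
J = -5 (J = Mul(-1, 5) = -5)
Function('B')(l) = Add(6, Mul(2, Pow(l, -1))) (Function('B')(l) = Add(6, Mul(-1, Mul(-2, Pow(l, -1)))) = Add(6, Mul(2, Pow(l, -1))))
Function('n')(s) = Add(-11, Mul(-2, Pow(s, -1))) (Function('n')(s) = Add(-5, Mul(-1, Add(6, Mul(2, Pow(s, -1))))) = Add(-5, Add(-6, Mul(-2, Pow(s, -1)))) = Add(-11, Mul(-2, Pow(s, -1))))
Add(16, Mul(Function('n')(Function('g')(5, 1)), -9)) = Add(16, Mul(Add(-11, Mul(-2, Pow(5, -1))), -9)) = Add(16, Mul(Add(-11, Mul(-2, Rational(1, 5))), -9)) = Add(16, Mul(Add(-11, Rational(-2, 5)), -9)) = Add(16, Mul(Rational(-57, 5), -9)) = Add(16, Rational(513, 5)) = Rational(593, 5)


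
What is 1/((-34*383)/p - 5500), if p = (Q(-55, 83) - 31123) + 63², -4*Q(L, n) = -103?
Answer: -108513/596769412 ≈ -0.00018183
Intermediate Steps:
Q(L, n) = 103/4 (Q(L, n) = -¼*(-103) = 103/4)
p = -108513/4 (p = (103/4 - 31123) + 63² = -124389/4 + 3969 = -108513/4 ≈ -27128.)
1/((-34*383)/p - 5500) = 1/((-34*383)/(-108513/4) - 5500) = 1/(-13022*(-4/108513) - 5500) = 1/(52088/108513 - 5500) = 1/(-596769412/108513) = -108513/596769412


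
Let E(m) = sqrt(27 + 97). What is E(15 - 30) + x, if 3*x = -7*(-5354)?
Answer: 37478/3 + 2*sqrt(31) ≈ 12504.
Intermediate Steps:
x = 37478/3 (x = (-7*(-5354))/3 = (1/3)*37478 = 37478/3 ≈ 12493.)
E(m) = 2*sqrt(31) (E(m) = sqrt(124) = 2*sqrt(31))
E(15 - 30) + x = 2*sqrt(31) + 37478/3 = 37478/3 + 2*sqrt(31)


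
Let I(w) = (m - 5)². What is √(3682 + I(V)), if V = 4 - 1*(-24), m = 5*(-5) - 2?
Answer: √4706 ≈ 68.600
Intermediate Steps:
m = -27 (m = -25 - 2 = -27)
V = 28 (V = 4 + 24 = 28)
I(w) = 1024 (I(w) = (-27 - 5)² = (-32)² = 1024)
√(3682 + I(V)) = √(3682 + 1024) = √4706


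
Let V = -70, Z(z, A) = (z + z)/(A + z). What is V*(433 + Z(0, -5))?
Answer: -30310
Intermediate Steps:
Z(z, A) = 2*z/(A + z) (Z(z, A) = (2*z)/(A + z) = 2*z/(A + z))
V*(433 + Z(0, -5)) = -70*(433 + 2*0/(-5 + 0)) = -70*(433 + 2*0/(-5)) = -70*(433 + 2*0*(-⅕)) = -70*(433 + 0) = -70*433 = -30310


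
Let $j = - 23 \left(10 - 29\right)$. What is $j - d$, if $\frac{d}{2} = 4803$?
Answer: $-9169$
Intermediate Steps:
$j = 437$ ($j = \left(-23\right) \left(-19\right) = 437$)
$d = 9606$ ($d = 2 \cdot 4803 = 9606$)
$j - d = 437 - 9606 = -9169$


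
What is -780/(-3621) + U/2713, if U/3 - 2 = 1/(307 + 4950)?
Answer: 3746257475/17214524887 ≈ 0.21762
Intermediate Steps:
U = 31545/5257 (U = 6 + 3/(307 + 4950) = 6 + 3/5257 = 31545/5257 ≈ 6.0006)
-780/(-3621) + U/2713 = -780/(-3621) + (31545/5257)/2713 = -780*(-1/3621) + (31545/5257)*(1/2713) = 260/1207 + 31545/14262241 = 3746257475/17214524887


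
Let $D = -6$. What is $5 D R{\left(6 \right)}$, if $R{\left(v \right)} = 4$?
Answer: $-120$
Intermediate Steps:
$5 D R{\left(6 \right)} = 5 \left(-6\right) 4 = \left(-30\right) 4 = -120$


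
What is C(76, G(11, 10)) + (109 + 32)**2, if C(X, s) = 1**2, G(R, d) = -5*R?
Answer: 19882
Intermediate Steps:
C(X, s) = 1
C(76, G(11, 10)) + (109 + 32)**2 = 1 + (109 + 32)**2 = 1 + 141**2 = 1 + 19881 = 19882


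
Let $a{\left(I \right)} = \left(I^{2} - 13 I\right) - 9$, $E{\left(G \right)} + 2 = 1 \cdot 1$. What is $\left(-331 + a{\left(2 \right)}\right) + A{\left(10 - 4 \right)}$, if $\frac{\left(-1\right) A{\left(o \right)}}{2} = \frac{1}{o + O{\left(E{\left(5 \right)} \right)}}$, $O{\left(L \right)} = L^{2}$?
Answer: $- \frac{2536}{7} \approx -362.29$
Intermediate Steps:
$E{\left(G \right)} = -1$ ($E{\left(G \right)} = -2 + 1 \cdot 1 = -2 + 1 = -1$)
$a{\left(I \right)} = -9 + I^{2} - 13 I$
$A{\left(o \right)} = - \frac{2}{1 + o}$ ($A{\left(o \right)} = - \frac{2}{o + \left(-1\right)^{2}} = - \frac{2}{o + 1} = - \frac{2}{1 + o}$)
$\left(-331 + a{\left(2 \right)}\right) + A{\left(10 - 4 \right)} = \left(-331 - \left(35 - 4\right)\right) - \frac{2}{1 + \left(10 - 4\right)} = \left(-331 - 31\right) - \frac{2}{1 + \left(10 - 4\right)} = \left(-331 - 31\right) - \frac{2}{1 + 6} = -362 - \frac{2}{7} = - \frac{2536}{7}$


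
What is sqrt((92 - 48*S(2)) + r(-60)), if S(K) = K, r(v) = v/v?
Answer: I*sqrt(3) ≈ 1.732*I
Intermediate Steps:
r(v) = 1
sqrt((92 - 48*S(2)) + r(-60)) = sqrt((92 - 48*2) + 1) = sqrt((92 - 96) + 1) = sqrt(-4 + 1) = sqrt(-3) = I*sqrt(3)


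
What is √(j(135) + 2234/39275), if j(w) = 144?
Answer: 7*√181397086/7855 ≈ 12.002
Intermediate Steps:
√(j(135) + 2234/39275) = √(144 + 2234/39275) = √(5657834/39275) = 7*√181397086/7855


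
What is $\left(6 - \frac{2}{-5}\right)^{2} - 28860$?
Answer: $- \frac{720476}{25} \approx -28819.0$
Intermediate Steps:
$\left(6 - \frac{2}{-5}\right)^{2} - 28860 = \left(6 - - \frac{2}{5}\right)^{2} - 28860 = \left(6 + \frac{2}{5}\right)^{2} - 28860 = \left(\frac{32}{5}\right)^{2} - 28860 = \frac{1024}{25} - 28860 = - \frac{720476}{25}$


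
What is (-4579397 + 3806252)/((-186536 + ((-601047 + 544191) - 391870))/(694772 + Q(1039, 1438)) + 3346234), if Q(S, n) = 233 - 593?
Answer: -268440582870/1161832204573 ≈ -0.23105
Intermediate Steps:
Q(S, n) = -360
(-4579397 + 3806252)/((-186536 + ((-601047 + 544191) - 391870))/(694772 + Q(1039, 1438)) + 3346234) = (-4579397 + 3806252)/((-186536 + ((-601047 + 544191) - 391870))/(694772 - 360) + 3346234) = -773145/((-186536 + (-56856 - 391870))/694412 + 3346234) = -773145/((-186536 - 448726)*(1/694412) + 3346234) = -773145/(-635262*1/694412 + 3346234) = -773145/(-317631/347206 + 3346234) = -773145/1161832204573/347206 = -773145*347206/1161832204573 = -268440582870/1161832204573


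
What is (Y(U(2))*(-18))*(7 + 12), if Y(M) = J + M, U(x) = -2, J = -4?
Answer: 2052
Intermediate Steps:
Y(M) = -4 + M
(Y(U(2))*(-18))*(7 + 12) = ((-4 - 2)*(-18))*(7 + 12) = -6*(-18)*19 = 108*19 = 2052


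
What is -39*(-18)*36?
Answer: 25272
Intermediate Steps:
-39*(-18)*36 = 702*36 = 25272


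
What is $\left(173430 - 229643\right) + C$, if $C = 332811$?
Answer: $276598$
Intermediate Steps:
$\left(173430 - 229643\right) + C = \left(173430 - 229643\right) + 332811 = -56213 + 332811 = 276598$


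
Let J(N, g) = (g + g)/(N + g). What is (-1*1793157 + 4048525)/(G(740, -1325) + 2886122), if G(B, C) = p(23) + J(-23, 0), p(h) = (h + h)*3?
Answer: 563842/721565 ≈ 0.78141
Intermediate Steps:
J(N, g) = 2*g/(N + g) (J(N, g) = (2*g)/(N + g) = 2*g/(N + g))
p(h) = 6*h (p(h) = (2*h)*3 = 6*h)
G(B, C) = 138 (G(B, C) = 6*23 + 2*0/(-23 + 0) = 138 + 2*0/(-23) = 138 + 2*0*(-1/23) = 138 + 0 = 138)
(-1*1793157 + 4048525)/(G(740, -1325) + 2886122) = (-1*1793157 + 4048525)/(138 + 2886122) = (-1793157 + 4048525)/2886260 = 2255368*(1/2886260) = 563842/721565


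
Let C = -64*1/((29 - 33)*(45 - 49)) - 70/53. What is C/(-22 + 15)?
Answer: 282/371 ≈ 0.76011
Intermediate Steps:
C = -282/53 (C = -64/((-4*(-4))) - 70*1/53 = -64/16 - 70/53 = -64*1/16 - 70/53 = -4 - 70/53 = -282/53 ≈ -5.3208)
C/(-22 + 15) = -282/(53*(-22 + 15)) = -282/53/(-7) = -282/53*(-⅐) = 282/371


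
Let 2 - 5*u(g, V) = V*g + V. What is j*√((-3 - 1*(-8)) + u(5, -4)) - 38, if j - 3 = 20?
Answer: -38 + 23*√255/5 ≈ 35.456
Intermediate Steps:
j = 23 (j = 3 + 20 = 23)
u(g, V) = ⅖ - V/5 - V*g/5 (u(g, V) = ⅖ - (V*g + V)/5 = ⅖ - (V + V*g)/5 = ⅖ + (-V/5 - V*g/5) = ⅖ - V/5 - V*g/5)
j*√((-3 - 1*(-8)) + u(5, -4)) - 38 = 23*√((-3 - 1*(-8)) + (⅖ - ⅕*(-4) - ⅕*(-4)*5)) - 38 = 23*√((-3 + 8) + (⅖ + ⅘ + 4)) - 38 = 23*√(5 + 26/5) - 38 = 23*√(51/5) - 38 = 23*(√255/5) - 38 = 23*√255/5 - 38 = -38 + 23*√255/5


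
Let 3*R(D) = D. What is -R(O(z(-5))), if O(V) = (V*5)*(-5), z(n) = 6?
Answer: 50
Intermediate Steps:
O(V) = -25*V (O(V) = (5*V)*(-5) = -25*V)
R(D) = D/3
-R(O(z(-5))) = -(-25*6)/3 = -(-150)/3 = -1*(-50) = 50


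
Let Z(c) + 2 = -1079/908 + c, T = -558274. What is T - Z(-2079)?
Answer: -505022165/908 ≈ -5.5619e+5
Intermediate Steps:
Z(c) = -2895/908 + c (Z(c) = -2 + (-1079/908 + c) = -2895/908 + c)
T - Z(-2079) = -558274 - (-2895/908 - 2079) = -558274 - 1*(-1890627/908) = -558274 + 1890627/908 = -505022165/908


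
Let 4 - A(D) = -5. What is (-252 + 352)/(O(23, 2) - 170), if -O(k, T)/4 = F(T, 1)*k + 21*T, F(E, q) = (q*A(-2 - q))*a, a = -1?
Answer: 10/49 ≈ 0.20408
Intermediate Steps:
A(D) = 9 (A(D) = 4 - 1*(-5) = 4 + 5 = 9)
F(E, q) = -9*q (F(E, q) = (q*9)*(-1) = (9*q)*(-1) = -9*q)
O(k, T) = -84*T + 36*k (O(k, T) = -4*((-9*1)*k + 21*T) = -4*(-9*k + 21*T) = -84*T + 36*k)
(-252 + 352)/(O(23, 2) - 170) = (-252 + 352)/((-84*2 + 36*23) - 170) = 100/((-168 + 828) - 170) = 100/(660 - 170) = 100/490 = 100*(1/490) = 10/49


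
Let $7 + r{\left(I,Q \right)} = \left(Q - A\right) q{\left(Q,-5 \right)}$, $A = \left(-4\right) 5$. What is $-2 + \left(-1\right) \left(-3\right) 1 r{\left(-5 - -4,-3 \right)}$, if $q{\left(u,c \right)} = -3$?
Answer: $-176$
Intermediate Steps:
$A = -20$
$r{\left(I,Q \right)} = -67 - 3 Q$ ($r{\left(I,Q \right)} = -7 + \left(Q - -20\right) \left(-3\right) = -7 + \left(Q + 20\right) \left(-3\right) = -7 + \left(20 + Q\right) \left(-3\right) = -7 - \left(60 + 3 Q\right) = -67 - 3 Q$)
$-2 + \left(-1\right) \left(-3\right) 1 r{\left(-5 - -4,-3 \right)} = -2 + \left(-1\right) \left(-3\right) 1 \left(-67 - -9\right) = -2 + 3 \cdot 1 \left(-67 + 9\right) = -2 + 3 \left(-58\right) = -2 - 174 = -176$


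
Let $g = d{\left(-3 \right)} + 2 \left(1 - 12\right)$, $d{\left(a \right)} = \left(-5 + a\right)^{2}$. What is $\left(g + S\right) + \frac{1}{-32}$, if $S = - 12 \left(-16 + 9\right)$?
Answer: $\frac{4031}{32} \approx 125.97$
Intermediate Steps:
$S = 84$ ($S = \left(-12\right) \left(-7\right) = 84$)
$g = 42$ ($g = \left(-5 - 3\right)^{2} + 2 \left(1 - 12\right) = \left(-8\right)^{2} + 2 \left(1 - 12\right) = 64 + 2 \left(-11\right) = 64 - 22 = 42$)
$\left(g + S\right) + \frac{1}{-32} = \left(42 + 84\right) + \frac{1}{-32} = 126 - \frac{1}{32} = \frac{4031}{32}$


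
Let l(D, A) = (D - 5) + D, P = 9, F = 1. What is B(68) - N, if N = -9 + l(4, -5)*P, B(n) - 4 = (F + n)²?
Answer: 4747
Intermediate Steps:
l(D, A) = -5 + 2*D (l(D, A) = (-5 + D) + D = -5 + 2*D)
B(n) = 4 + (1 + n)²
N = 18 (N = -9 + (-5 + 2*4)*9 = -9 + (-5 + 8)*9 = -9 + 3*9 = -9 + 27 = 18)
B(68) - N = (4 + (1 + 68)²) - 1*18 = (4 + 69²) - 18 = (4 + 4761) - 18 = 4765 - 18 = 4747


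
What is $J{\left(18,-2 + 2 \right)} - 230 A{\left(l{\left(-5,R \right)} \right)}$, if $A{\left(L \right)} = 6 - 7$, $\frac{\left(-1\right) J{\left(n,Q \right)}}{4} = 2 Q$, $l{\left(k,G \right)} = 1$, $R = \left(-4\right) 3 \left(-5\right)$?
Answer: $230$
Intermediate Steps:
$R = 60$ ($R = \left(-12\right) \left(-5\right) = 60$)
$J{\left(n,Q \right)} = - 8 Q$ ($J{\left(n,Q \right)} = - 4 \cdot 2 Q = - 8 Q$)
$A{\left(L \right)} = -1$
$J{\left(18,-2 + 2 \right)} - 230 A{\left(l{\left(-5,R \right)} \right)} = - 8 \left(-2 + 2\right) - -230 = \left(-8\right) 0 + 230 = 0 + 230 = 230$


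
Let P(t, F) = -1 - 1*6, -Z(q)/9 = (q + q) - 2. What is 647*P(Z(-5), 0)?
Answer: -4529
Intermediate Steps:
Z(q) = 18 - 18*q (Z(q) = -9*((q + q) - 2) = -9*(2*q - 2) = -9*(-2 + 2*q) = 18 - 18*q)
P(t, F) = -7 (P(t, F) = -1 - 6 = -7)
647*P(Z(-5), 0) = 647*(-7) = -4529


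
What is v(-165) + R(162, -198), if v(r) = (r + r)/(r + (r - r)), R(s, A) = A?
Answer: -196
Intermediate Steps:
v(r) = 2 (v(r) = (2*r)/(r + 0) = (2*r)/r = 2)
v(-165) + R(162, -198) = 2 - 198 = -196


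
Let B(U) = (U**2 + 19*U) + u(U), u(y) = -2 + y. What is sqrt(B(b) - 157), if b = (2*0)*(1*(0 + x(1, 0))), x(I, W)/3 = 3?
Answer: I*sqrt(159) ≈ 12.61*I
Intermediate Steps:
x(I, W) = 9 (x(I, W) = 3*3 = 9)
b = 0 (b = (2*0)*(1*(0 + 9)) = 0*(1*9) = 0*9 = 0)
B(U) = -2 + U**2 + 20*U (B(U) = (U**2 + 19*U) + (-2 + U) = -2 + U**2 + 20*U)
sqrt(B(b) - 157) = sqrt((-2 + 0**2 + 20*0) - 157) = sqrt((-2 + 0 + 0) - 157) = sqrt(-2 - 157) = sqrt(-159) = I*sqrt(159)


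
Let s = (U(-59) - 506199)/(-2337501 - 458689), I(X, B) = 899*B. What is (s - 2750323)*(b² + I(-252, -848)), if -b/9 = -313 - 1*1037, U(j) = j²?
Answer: -564708489078718692248/1398095 ≈ -4.0391e+14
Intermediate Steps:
b = 12150 (b = -9*(-313 - 1*1037) = -9*(-313 - 1037) = -9*(-1350) = 12150)
s = 251359/1398095 (s = ((-59)² - 506199)/(-2337501 - 458689) = (3481 - 506199)/(-2796190) = -502718*(-1/2796190) = 251359/1398095 ≈ 0.17979)
(s - 2750323)*(b² + I(-252, -848)) = (251359/1398095 - 2750323)*(12150² + 899*(-848)) = -3845212583326*(147622500 - 762352)/1398095 = -3845212583326/1398095*146860148 = -564708489078718692248/1398095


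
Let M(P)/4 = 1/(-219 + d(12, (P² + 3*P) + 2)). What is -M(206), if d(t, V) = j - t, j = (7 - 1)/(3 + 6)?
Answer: 12/691 ≈ 0.017366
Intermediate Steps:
j = ⅔ (j = 6/9 = 6*(⅑) = ⅔ ≈ 0.66667)
d(t, V) = ⅔ - t
M(P) = -12/691 (M(P) = 4/(-219 + (⅔ - 1*12)) = 4/(-219 + (⅔ - 12)) = 4/(-219 - 34/3) = 4/(-691/3) = 4*(-3/691) = -12/691)
-M(206) = -1*(-12/691) = 12/691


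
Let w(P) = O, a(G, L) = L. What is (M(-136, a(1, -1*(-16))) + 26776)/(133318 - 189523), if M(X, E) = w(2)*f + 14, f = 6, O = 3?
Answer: -8936/18735 ≈ -0.47697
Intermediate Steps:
w(P) = 3
M(X, E) = 32 (M(X, E) = 3*6 + 14 = 18 + 14 = 32)
(M(-136, a(1, -1*(-16))) + 26776)/(133318 - 189523) = (32 + 26776)/(133318 - 189523) = 26808/(-56205) = 26808*(-1/56205) = -8936/18735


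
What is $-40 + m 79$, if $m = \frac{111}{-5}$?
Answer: $- \frac{8969}{5} \approx -1793.8$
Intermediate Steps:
$m = - \frac{111}{5}$ ($m = 111 \left(- \frac{1}{5}\right) = - \frac{111}{5} \approx -22.2$)
$-40 + m 79 = -40 - \frac{8769}{5} = - \frac{8969}{5}$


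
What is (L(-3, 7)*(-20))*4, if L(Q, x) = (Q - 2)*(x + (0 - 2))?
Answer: 2000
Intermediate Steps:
L(Q, x) = (-2 + Q)*(-2 + x) (L(Q, x) = (-2 + Q)*(x - 2) = (-2 + Q)*(-2 + x))
(L(-3, 7)*(-20))*4 = ((4 - 2*(-3) - 2*7 - 3*7)*(-20))*4 = ((4 + 6 - 14 - 21)*(-20))*4 = -25*(-20)*4 = 500*4 = 2000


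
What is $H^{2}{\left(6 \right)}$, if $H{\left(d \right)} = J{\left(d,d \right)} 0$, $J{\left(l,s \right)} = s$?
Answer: $0$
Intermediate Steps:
$H{\left(d \right)} = 0$ ($H{\left(d \right)} = d 0 = 0$)
$H^{2}{\left(6 \right)} = 0^{2} = 0$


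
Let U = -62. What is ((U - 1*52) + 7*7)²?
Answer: 4225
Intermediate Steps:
((U - 1*52) + 7*7)² = ((-62 - 1*52) + 7*7)² = ((-62 - 52) + 49)² = (-114 + 49)² = (-65)² = 4225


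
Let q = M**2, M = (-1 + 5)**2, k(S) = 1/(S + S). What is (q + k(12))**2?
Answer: 37761025/576 ≈ 65557.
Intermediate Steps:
k(S) = 1/(2*S)
M = 16 (M = 4**2 = 16)
q = 256 (q = 16**2 = 256)
(q + k(12))**2 = (256 + (1/2)/12)**2 = (256 + (1/2)*(1/12))**2 = (256 + 1/24)**2 = (6145/24)**2 = 37761025/576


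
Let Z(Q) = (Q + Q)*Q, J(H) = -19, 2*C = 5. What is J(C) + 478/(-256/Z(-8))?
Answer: -258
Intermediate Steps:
C = 5/2 (C = (½)*5 = 5/2 ≈ 2.5000)
Z(Q) = 2*Q² (Z(Q) = (2*Q)*Q = 2*Q²)
J(C) + 478/(-256/Z(-8)) = -19 + 478/(-256/(2*(-8)²)) = -19 + 478/(-256/(2*64)) = -19 + 478/(-256/128) = -19 + 478/(-256*1/128) = -19 + 478/(-2) = -19 - ½*478 = -19 - 239 = -258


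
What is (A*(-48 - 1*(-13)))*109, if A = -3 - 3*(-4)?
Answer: -34335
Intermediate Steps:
A = 9 (A = -3 + 12 = 9)
(A*(-48 - 1*(-13)))*109 = (9*(-48 - 1*(-13)))*109 = (9*(-48 + 13))*109 = (9*(-35))*109 = -315*109 = -34335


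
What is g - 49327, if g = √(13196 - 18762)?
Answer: -49327 + 11*I*√46 ≈ -49327.0 + 74.606*I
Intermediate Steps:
g = 11*I*√46 (g = √(-5566) = 11*I*√46 ≈ 74.606*I)
g - 49327 = 11*I*√46 - 49327 = -49327 + 11*I*√46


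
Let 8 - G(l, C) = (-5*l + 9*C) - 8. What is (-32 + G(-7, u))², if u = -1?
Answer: 1764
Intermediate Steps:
G(l, C) = 16 - 9*C + 5*l (G(l, C) = 8 - ((-5*l + 9*C) - 8) = 8 - (-8 - 5*l + 9*C) = 8 + (8 - 9*C + 5*l) = 16 - 9*C + 5*l)
(-32 + G(-7, u))² = (-32 + (16 - 9*(-1) + 5*(-7)))² = (-32 + (16 + 9 - 35))² = (-32 - 10)² = (-42)² = 1764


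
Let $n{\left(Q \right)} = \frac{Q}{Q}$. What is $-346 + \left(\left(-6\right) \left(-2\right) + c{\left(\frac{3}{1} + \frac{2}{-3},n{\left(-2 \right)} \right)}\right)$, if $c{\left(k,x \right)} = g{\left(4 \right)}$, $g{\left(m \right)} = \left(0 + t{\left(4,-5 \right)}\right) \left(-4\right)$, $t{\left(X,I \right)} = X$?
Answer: $-350$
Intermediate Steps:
$n{\left(Q \right)} = 1$
$g{\left(m \right)} = -16$ ($g{\left(m \right)} = \left(0 + 4\right) \left(-4\right) = 4 \left(-4\right) = -16$)
$c{\left(k,x \right)} = -16$
$-346 + \left(\left(-6\right) \left(-2\right) + c{\left(\frac{3}{1} + \frac{2}{-3},n{\left(-2 \right)} \right)}\right) = -346 - 4 = -350$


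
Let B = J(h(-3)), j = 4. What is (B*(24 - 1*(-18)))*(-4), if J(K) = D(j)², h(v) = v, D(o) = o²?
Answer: -43008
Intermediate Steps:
J(K) = 256 (J(K) = (4²)² = 16² = 256)
B = 256
(B*(24 - 1*(-18)))*(-4) = (256*(24 - 1*(-18)))*(-4) = (256*(24 + 18))*(-4) = (256*42)*(-4) = 10752*(-4) = -43008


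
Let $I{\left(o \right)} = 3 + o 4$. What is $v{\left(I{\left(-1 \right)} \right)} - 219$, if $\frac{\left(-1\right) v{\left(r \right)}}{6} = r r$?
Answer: $-225$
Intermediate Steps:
$I{\left(o \right)} = 3 + 4 o$
$v{\left(r \right)} = - 6 r^{2}$ ($v{\left(r \right)} = - 6 r r = - 6 r^{2}$)
$v{\left(I{\left(-1 \right)} \right)} - 219 = - 6 \left(3 + 4 \left(-1\right)\right)^{2} - 219 = - 6 \left(3 - 4\right)^{2} - 219 = - 6 \left(-1\right)^{2} - 219 = \left(-6\right) 1 - 219 = -6 - 219 = -225$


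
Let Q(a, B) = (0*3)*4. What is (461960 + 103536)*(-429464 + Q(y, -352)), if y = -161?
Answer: -242860174144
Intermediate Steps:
Q(a, B) = 0 (Q(a, B) = 0*4 = 0)
(461960 + 103536)*(-429464 + Q(y, -352)) = (461960 + 103536)*(-429464 + 0) = 565496*(-429464) = -242860174144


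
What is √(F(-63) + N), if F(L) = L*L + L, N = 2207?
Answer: √6113 ≈ 78.186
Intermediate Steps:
F(L) = L + L² (F(L) = L² + L = L + L²)
√(F(-63) + N) = √(-63*(1 - 63) + 2207) = √(-63*(-62) + 2207) = √(3906 + 2207) = √6113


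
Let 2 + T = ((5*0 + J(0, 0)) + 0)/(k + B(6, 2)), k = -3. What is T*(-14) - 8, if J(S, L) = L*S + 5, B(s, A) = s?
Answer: -10/3 ≈ -3.3333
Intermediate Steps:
J(S, L) = 5 + L*S
T = -⅓ (T = -2 + ((5*0 + (5 + 0*0)) + 0)/(-3 + 6) = -2 + ((0 + (5 + 0)) + 0)/3 = -2 + ((0 + 5) + 0)*(⅓) = -2 + (5 + 0)*(⅓) = -2 + 5*(⅓) = -2 + 5/3 = -⅓ ≈ -0.33333)
T*(-14) - 8 = -⅓*(-14) - 8 = 14/3 - 8 = -10/3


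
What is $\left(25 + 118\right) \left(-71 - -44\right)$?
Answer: $-3861$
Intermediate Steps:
$\left(25 + 118\right) \left(-71 - -44\right) = 143 \left(-71 + 44\right) = 143 \left(-27\right) = -3861$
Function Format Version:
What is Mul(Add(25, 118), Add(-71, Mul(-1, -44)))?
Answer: -3861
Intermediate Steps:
Mul(Add(25, 118), Add(-71, Mul(-1, -44))) = Mul(143, Add(-71, 44)) = Mul(143, -27) = -3861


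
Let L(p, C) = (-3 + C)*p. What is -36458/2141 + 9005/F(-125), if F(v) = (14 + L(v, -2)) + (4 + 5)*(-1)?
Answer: -737767/269766 ≈ -2.7348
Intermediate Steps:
L(p, C) = p*(-3 + C)
F(v) = 5 - 5*v (F(v) = (14 + v*(-3 - 2)) + (4 + 5)*(-1) = (14 + v*(-5)) + 9*(-1) = (14 - 5*v) - 9 = 5 - 5*v)
-36458/2141 + 9005/F(-125) = -36458/2141 + 9005/(5 - 5*(-125)) = -36458*1/2141 + 9005/(5 + 625) = -36458/2141 + 9005/630 = -36458/2141 + 9005*(1/630) = -36458/2141 + 1801/126 = -737767/269766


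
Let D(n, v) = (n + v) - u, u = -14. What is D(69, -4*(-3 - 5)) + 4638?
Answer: 4753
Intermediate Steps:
D(n, v) = 14 + n + v (D(n, v) = (n + v) - 1*(-14) = (n + v) + 14 = 14 + n + v)
D(69, -4*(-3 - 5)) + 4638 = (14 + 69 - 4*(-3 - 5)) + 4638 = (14 + 69 - 4*(-8)) + 4638 = (14 + 69 + 32) + 4638 = 115 + 4638 = 4753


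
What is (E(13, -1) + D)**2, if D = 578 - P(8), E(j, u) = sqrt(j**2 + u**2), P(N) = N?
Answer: (570 + sqrt(170))**2 ≈ 3.3993e+5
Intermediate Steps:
D = 570 (D = 578 - 1*8 = 578 - 8 = 570)
(E(13, -1) + D)**2 = (sqrt(13**2 + (-1)**2) + 570)**2 = (sqrt(169 + 1) + 570)**2 = (sqrt(170) + 570)**2 = (570 + sqrt(170))**2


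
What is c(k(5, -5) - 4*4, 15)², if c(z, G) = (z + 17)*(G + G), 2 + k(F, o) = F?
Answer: 14400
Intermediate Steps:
k(F, o) = -2 + F
c(z, G) = 2*G*(17 + z) (c(z, G) = (17 + z)*(2*G) = 2*G*(17 + z))
c(k(5, -5) - 4*4, 15)² = (2*15*(17 + ((-2 + 5) - 4*4)))² = (2*15*(17 + (3 - 16)))² = (2*15*(17 - 13))² = (2*15*4)² = 120² = 14400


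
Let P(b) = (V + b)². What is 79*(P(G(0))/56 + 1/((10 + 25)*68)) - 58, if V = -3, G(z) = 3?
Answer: -137961/2380 ≈ -57.967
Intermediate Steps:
P(b) = (-3 + b)²
79*(P(G(0))/56 + 1/((10 + 25)*68)) - 58 = 79*((-3 + 3)²/56 + 1/((10 + 25)*68)) - 58 = 79*(0²*(1/56) + (1/68)/35) - 58 = 79*(0*(1/56) + (1/35)*(1/68)) - 58 = 79*(0 + 1/2380) - 58 = 79*(1/2380) - 58 = 79/2380 - 58 = -137961/2380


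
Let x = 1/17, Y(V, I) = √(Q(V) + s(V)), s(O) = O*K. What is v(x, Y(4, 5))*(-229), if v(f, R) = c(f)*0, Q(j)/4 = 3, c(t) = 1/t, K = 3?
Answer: 0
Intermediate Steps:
Q(j) = 12 (Q(j) = 4*3 = 12)
s(O) = 3*O (s(O) = O*3 = 3*O)
Y(V, I) = √(12 + 3*V)
x = 1/17 ≈ 0.058824
v(f, R) = 0 (v(f, R) = 0/f = 0)
v(x, Y(4, 5))*(-229) = 0*(-229) = 0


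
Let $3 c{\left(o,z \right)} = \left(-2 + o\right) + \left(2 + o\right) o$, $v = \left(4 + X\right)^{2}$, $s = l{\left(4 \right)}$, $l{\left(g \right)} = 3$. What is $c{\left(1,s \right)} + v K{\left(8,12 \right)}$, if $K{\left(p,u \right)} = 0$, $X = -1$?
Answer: $\frac{2}{3} \approx 0.66667$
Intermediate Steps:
$s = 3$
$v = 9$ ($v = \left(4 - 1\right)^{2} = 3^{2} = 9$)
$c{\left(o,z \right)} = - \frac{2}{3} + \frac{o}{3} + \frac{o \left(2 + o\right)}{3}$ ($c{\left(o,z \right)} = \frac{\left(-2 + o\right) + \left(2 + o\right) o}{3} = \frac{\left(-2 + o\right) + o \left(2 + o\right)}{3} = \frac{-2 + o + o \left(2 + o\right)}{3} = - \frac{2}{3} + \frac{o}{3} + \frac{o \left(2 + o\right)}{3}$)
$c{\left(1,s \right)} + v K{\left(8,12 \right)} = \left(- \frac{2}{3} + 1 + \frac{1^{2}}{3}\right) + 9 \cdot 0 = \left(- \frac{2}{3} + 1 + \frac{1}{3} \cdot 1\right) + 0 = \left(- \frac{2}{3} + 1 + \frac{1}{3}\right) + 0 = \frac{2}{3} + 0 = \frac{2}{3}$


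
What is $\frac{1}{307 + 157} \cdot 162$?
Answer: $\frac{81}{232} \approx 0.34914$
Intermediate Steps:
$\frac{1}{307 + 157} \cdot 162 = \frac{1}{464} \cdot 162 = \frac{81}{232}$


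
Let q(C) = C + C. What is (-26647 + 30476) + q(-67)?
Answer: 3695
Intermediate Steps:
q(C) = 2*C
(-26647 + 30476) + q(-67) = (-26647 + 30476) + 2*(-67) = 3829 - 134 = 3695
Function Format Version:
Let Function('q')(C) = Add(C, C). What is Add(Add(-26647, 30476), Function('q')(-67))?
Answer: 3695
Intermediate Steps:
Function('q')(C) = Mul(2, C)
Add(Add(-26647, 30476), Function('q')(-67)) = Add(Add(-26647, 30476), Mul(2, -67)) = Add(3829, -134) = 3695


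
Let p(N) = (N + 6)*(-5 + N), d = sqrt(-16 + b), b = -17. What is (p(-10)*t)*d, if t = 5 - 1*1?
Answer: 240*I*sqrt(33) ≈ 1378.7*I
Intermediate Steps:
t = 4 (t = 5 - 1 = 4)
d = I*sqrt(33) (d = sqrt(-16 - 17) = sqrt(-33) = I*sqrt(33) ≈ 5.7446*I)
p(N) = (-5 + N)*(6 + N) (p(N) = (6 + N)*(-5 + N) = (-5 + N)*(6 + N))
(p(-10)*t)*d = ((-30 - 10 + (-10)**2)*4)*(I*sqrt(33)) = ((-30 - 10 + 100)*4)*(I*sqrt(33)) = (60*4)*(I*sqrt(33)) = 240*(I*sqrt(33)) = 240*I*sqrt(33)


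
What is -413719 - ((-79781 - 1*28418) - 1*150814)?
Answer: -154706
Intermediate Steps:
-413719 - ((-79781 - 1*28418) - 1*150814) = -413719 - ((-79781 - 28418) - 150814) = -413719 - (-108199 - 150814) = -413719 - 1*(-259013) = -413719 + 259013 = -154706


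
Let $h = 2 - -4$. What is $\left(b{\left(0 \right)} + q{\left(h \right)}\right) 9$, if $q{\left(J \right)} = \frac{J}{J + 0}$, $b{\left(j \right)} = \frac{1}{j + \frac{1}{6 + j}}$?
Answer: $63$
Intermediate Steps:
$h = 6$ ($h = 2 + 4 = 6$)
$q{\left(J \right)} = 1$ ($q{\left(J \right)} = \frac{J}{J} = 1$)
$\left(b{\left(0 \right)} + q{\left(h \right)}\right) 9 = \left(\frac{6 + 0}{1 + 0^{2} + 6 \cdot 0} + 1\right) 9 = \left(\frac{1}{1 + 0 + 0} \cdot 6 + 1\right) 9 = \left(1^{-1} \cdot 6 + 1\right) 9 = \left(1 \cdot 6 + 1\right) 9 = \left(6 + 1\right) 9 = 7 \cdot 9 = 63$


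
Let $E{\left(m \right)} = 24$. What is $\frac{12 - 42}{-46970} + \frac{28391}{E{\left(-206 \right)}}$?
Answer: $\frac{133352599}{112728} \approx 1183.0$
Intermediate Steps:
$\frac{12 - 42}{-46970} + \frac{28391}{E{\left(-206 \right)}} = \frac{12 - 42}{-46970} + \frac{28391}{24} = \left(12 - 42\right) \left(- \frac{1}{46970}\right) + 28391 \cdot \frac{1}{24} = \left(-30\right) \left(- \frac{1}{46970}\right) + \frac{28391}{24} = \frac{3}{4697} + \frac{28391}{24} = \frac{133352599}{112728}$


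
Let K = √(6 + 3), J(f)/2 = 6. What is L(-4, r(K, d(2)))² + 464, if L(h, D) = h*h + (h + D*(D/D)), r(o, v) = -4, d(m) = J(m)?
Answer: 528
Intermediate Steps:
J(f) = 12 (J(f) = 2*6 = 12)
d(m) = 12
K = 3 (K = √9 = 3)
L(h, D) = D + h + h² (L(h, D) = h² + (h + D*1) = h² + (h + D) = h² + (D + h) = D + h + h²)
L(-4, r(K, d(2)))² + 464 = (-4 - 4 + (-4)²)² + 464 = (-4 - 4 + 16)² + 464 = 8² + 464 = 64 + 464 = 528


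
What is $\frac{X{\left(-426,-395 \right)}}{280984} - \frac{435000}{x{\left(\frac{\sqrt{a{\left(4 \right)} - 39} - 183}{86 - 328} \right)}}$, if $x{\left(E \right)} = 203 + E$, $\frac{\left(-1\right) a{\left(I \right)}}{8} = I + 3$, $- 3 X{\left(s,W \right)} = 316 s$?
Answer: $\frac{- 3697121635819 i + 5609 \sqrt{95}}{35123 \left(\sqrt{95} + 49309 i\right)} \approx -2134.7 - 0.422 i$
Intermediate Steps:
$X{\left(s,W \right)} = - \frac{316 s}{3}$
$a{\left(I \right)} = -24 - 8 I$ ($a{\left(I \right)} = - 8 \left(I + 3\right) = - 8 \left(3 + I\right) = -24 - 8 I$)
$\frac{X{\left(-426,-395 \right)}}{280984} - \frac{435000}{x{\left(\frac{\sqrt{a{\left(4 \right)} - 39} - 183}{86 - 328} \right)}} = \frac{\left(- \frac{316}{3}\right) \left(-426\right)}{280984} - \frac{435000}{203 + \frac{\sqrt{\left(-24 - 32\right) - 39} - 183}{86 - 328}} = 44872 \cdot \frac{1}{280984} - \frac{435000}{203 + \frac{\sqrt{\left(-24 - 32\right) - 39} - 183}{-242}} = \frac{5609}{35123} - \frac{435000}{203 + \left(\sqrt{-56 - 39} - 183\right) \left(- \frac{1}{242}\right)} = \frac{5609}{35123} - \frac{435000}{203 + \left(\sqrt{-95} - 183\right) \left(- \frac{1}{242}\right)} = \frac{5609}{35123} - \frac{435000}{203 + \left(i \sqrt{95} - 183\right) \left(- \frac{1}{242}\right)} = \frac{5609}{35123} - \frac{435000}{203 + \left(-183 + i \sqrt{95}\right) \left(- \frac{1}{242}\right)} = \frac{5609}{35123} - \frac{435000}{203 + \left(\frac{183}{242} - \frac{i \sqrt{95}}{242}\right)} = \frac{5609}{35123} - \frac{435000}{\frac{49309}{242} - \frac{i \sqrt{95}}{242}}$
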